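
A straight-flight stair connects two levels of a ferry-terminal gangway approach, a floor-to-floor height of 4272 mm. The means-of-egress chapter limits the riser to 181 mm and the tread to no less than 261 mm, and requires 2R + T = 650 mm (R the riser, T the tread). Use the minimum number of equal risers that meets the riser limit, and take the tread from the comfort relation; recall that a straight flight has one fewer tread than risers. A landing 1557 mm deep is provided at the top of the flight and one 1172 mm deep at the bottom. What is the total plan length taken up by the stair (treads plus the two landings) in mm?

4272 / 181 = 23.60, so 24 risers are needed.
R = 4272 ÷ 24 = 178 mm.
T = 650 − 2·178 = 294 mm, which satisfies the 261 mm minimum.
Going = (24 − 1) × 294 = 6762 mm.
Add landings: 6762 + 1557 + 1172 = 9491 mm.

9491 mm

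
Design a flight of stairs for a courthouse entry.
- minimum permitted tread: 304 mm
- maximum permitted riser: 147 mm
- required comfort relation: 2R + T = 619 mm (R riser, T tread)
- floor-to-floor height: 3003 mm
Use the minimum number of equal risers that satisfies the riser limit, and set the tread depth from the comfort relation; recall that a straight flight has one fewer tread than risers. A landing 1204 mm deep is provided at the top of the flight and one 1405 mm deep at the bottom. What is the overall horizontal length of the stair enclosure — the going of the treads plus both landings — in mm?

At most 147 each: 3003/147 = 20.43, giving 21 risers.
Each riser is 3003/21 = 143 mm (≤ 147 mm).
From 2R + T = 619: T = 619 − 286 = 333 mm.
21 risers give 20 treads; going = 20 × 333 = 6660 mm.
Add landings: 6660 + 1204 + 1405 = 9269 mm.

9269 mm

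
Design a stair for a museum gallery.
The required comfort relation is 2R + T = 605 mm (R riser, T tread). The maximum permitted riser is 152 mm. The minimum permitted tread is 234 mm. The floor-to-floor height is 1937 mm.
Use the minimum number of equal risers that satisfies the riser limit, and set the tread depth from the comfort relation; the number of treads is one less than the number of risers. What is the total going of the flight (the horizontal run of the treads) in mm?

3684 mm

⌈1937/152⌉ = 13 risers.
Riser R = 1937 / 13 = 149 mm, within the 152 mm limit.
From 2R + T = 605: T = 605 − 298 = 307 mm.
13 risers give 12 treads; going = 12 × 307 = 3684 mm.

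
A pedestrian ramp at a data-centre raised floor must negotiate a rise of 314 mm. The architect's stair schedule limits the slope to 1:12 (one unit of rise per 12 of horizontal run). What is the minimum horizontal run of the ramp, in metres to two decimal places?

3.77 m

Run = rise × 12 = 314 × 12 = 3768 mm.
3768 mm = 3.77 m.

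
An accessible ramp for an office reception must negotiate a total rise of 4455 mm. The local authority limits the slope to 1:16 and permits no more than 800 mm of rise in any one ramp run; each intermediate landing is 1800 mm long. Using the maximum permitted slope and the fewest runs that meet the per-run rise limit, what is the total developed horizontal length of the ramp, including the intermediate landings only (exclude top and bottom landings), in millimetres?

80280 mm

4455 / 800 = 5.57, so 6 ramp runs are needed. That means 5 intermediate landings.
Horizontal run for 4455 mm of rise at 1:16 is 4455 × 16 = 71280 mm.
5 intermediate landings contribute 5 × 1800 = 9000 mm.
Developed length = 71280 + 9000 = 80280 mm.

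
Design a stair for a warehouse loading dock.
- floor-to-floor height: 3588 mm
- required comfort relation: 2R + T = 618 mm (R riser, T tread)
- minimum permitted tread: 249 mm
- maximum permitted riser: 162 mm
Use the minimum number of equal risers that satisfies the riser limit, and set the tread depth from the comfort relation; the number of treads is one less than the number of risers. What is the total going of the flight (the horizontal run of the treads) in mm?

At most 162 each: 3588/162 = 22.15, giving 23 risers.
Each riser is 3588/23 = 156 mm (≤ 162 mm).
From 2R + T = 618: T = 618 − 312 = 306 mm.
23 risers give 22 treads; going = 22 × 306 = 6732 mm.

6732 mm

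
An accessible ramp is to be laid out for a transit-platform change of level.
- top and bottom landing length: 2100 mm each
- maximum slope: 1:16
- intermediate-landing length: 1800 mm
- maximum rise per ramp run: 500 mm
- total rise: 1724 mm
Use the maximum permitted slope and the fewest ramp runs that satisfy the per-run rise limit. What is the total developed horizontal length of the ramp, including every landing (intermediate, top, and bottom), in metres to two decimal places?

1724 / 500 = 3.45, so 4 ramp runs are needed. That means 3 intermediate landings.
Ramp run (horizontal) at 1:16: 1724 × 16 = 27584 mm.
3 intermediate landings contribute 3 × 1800 = 5400 mm.
Top and bottom landings: 2 × 2100 = 4200 mm.
Total = 27584 + 5400 + 4200 = 37184 mm.
= 37.18 m.

37.18 m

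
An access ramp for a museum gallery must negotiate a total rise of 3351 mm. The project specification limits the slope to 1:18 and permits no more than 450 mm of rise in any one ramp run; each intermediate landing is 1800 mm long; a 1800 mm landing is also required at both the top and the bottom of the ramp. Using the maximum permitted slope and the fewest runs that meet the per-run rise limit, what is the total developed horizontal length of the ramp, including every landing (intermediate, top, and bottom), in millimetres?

At most 450 each: 3351/450 = 7.45, giving 8 ramp runs. That means 7 intermediate landings.
Horizontal run for 3351 mm of rise at 1:18 is 3351 × 18 = 60318 mm.
7 intermediate landings contribute 7 × 1800 = 12600 mm.
Top and bottom landings: 2 × 1800 = 3600 mm.
Total = 60318 + 12600 + 3600 = 76518 mm.

76518 mm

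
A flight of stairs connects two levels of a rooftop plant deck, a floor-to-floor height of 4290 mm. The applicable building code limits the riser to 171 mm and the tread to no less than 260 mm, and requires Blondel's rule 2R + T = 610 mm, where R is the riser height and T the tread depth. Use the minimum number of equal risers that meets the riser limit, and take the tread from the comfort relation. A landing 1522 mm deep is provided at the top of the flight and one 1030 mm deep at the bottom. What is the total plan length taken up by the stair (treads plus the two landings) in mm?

4290 / 171 = 25.09, so 26 risers are needed.
Each riser is 4290/26 = 165 mm (≤ 171 mm).
Tread T = 610 − 2 × 165 = 280 mm (≥ 260 mm).
26 risers give 25 treads; going = 25 × 280 = 7000 mm.
Add landings: 7000 + 1522 + 1030 = 9552 mm.

9552 mm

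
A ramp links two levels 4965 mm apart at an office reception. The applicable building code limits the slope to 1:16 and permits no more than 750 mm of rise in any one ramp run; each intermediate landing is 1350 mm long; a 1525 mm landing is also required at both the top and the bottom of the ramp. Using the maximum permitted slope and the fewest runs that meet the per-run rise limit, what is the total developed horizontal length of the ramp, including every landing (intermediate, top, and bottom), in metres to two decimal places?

90.59 m

At most 750 each: 4965/750 = 6.62, giving 7 ramp runs. That means 6 intermediate landings.
Ramp run (horizontal) at 1:16: 4965 × 16 = 79440 mm.
Intermediate landings: 6 × 1350 = 8100 mm.
Top and bottom landings: 2 × 1525 = 3050 mm.
Total = 79440 + 8100 + 3050 = 90590 mm.
= 90.59 m.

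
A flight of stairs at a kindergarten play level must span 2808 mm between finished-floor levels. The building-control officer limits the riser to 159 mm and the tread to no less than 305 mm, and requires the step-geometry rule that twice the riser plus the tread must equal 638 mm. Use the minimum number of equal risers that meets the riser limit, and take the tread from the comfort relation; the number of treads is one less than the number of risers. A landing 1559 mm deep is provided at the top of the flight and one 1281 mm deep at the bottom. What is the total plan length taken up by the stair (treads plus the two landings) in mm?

At most 159 each: 2808/159 = 17.66, giving 18 risers.
R = 2808 ÷ 18 = 156 mm.
T = 638 − 2·156 = 326 mm, which satisfies the 305 mm minimum.
Going = (18 − 1) × 326 = 5542 mm.
Add landings: 5542 + 1559 + 1281 = 8382 mm.

8382 mm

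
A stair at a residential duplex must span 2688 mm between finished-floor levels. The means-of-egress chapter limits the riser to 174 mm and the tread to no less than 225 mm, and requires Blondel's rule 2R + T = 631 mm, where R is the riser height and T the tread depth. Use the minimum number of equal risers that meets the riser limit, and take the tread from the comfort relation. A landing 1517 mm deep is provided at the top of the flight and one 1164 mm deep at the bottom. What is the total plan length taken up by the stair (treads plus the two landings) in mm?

2688 / 174 = 15.448 → round up to 16 risers.
R = 2688 ÷ 16 = 168 mm.
From 2R + T = 631: T = 631 − 336 = 295 mm.
Going = (16 − 1) × 295 = 4425 mm.
Enclosure = 4425 + 1517 + 1164 = 7106 mm.

7106 mm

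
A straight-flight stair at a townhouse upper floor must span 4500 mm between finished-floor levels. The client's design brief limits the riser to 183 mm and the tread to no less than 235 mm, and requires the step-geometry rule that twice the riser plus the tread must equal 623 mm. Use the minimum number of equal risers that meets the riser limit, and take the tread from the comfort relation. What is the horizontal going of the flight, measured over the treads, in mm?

6312 mm

4500 / 183 = 24.59, so 25 risers are needed.
R = 4500 ÷ 25 = 180 mm.
Tread T = 623 − 2 × 180 = 263 mm (≥ 235 mm).
Going = (25 − 1) × 263 = 6312 mm.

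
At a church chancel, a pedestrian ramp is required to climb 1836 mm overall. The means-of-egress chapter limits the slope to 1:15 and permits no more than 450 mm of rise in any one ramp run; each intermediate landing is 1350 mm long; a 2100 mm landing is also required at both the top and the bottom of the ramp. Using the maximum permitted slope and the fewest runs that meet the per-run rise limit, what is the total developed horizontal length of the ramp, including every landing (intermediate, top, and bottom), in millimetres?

37140 mm

1836 / 450 = 4.080 → round up to 5 ramp runs. That means 4 intermediate landings.
Ramp run (horizontal) at 1:15: 1836 × 15 = 27540 mm.
Intermediate landings: 4 × 1350 = 5400 mm.
Top and bottom landings: 2 × 2100 = 4200 mm.
Total = 27540 + 5400 + 4200 = 37140 mm.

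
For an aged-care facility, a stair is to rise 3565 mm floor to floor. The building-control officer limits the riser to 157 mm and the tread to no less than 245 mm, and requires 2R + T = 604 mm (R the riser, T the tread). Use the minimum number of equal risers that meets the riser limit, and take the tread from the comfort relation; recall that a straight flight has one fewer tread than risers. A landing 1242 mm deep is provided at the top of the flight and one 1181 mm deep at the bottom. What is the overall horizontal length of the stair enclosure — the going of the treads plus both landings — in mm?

8891 mm

At most 157 each: 3565/157 = 22.71, giving 23 risers.
Riser R = 3565 / 23 = 155 mm, within the 157 mm limit.
Tread T = 604 − 2 × 155 = 294 mm (≥ 245 mm).
23 risers give 22 treads; going = 22 × 294 = 6468 mm.
Add landings: 6468 + 1242 + 1181 = 8891 mm.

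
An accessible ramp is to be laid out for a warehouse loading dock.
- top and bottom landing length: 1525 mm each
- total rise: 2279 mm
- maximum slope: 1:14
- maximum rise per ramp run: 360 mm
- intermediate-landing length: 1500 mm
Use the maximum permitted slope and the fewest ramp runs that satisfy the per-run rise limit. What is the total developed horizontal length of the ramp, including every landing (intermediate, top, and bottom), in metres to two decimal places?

43.96 m

2279 / 360 = 6.33, so 7 ramp runs are needed. That means 6 intermediate landings.
Ramp run (horizontal) at 1:14: 2279 × 14 = 31906 mm.
Intermediate landings: 6 × 1500 = 9000 mm.
Top and bottom landings: 2 × 1525 = 3050 mm.
Total = 31906 + 9000 + 3050 = 43956 mm.
= 43.96 m.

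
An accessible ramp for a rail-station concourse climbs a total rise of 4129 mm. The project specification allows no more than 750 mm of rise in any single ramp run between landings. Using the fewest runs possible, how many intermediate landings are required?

4129 / 750 = 5.505 → round up to 6 ramp runs.
6 runs are separated by 5 intermediate landings.

5 intermediate landings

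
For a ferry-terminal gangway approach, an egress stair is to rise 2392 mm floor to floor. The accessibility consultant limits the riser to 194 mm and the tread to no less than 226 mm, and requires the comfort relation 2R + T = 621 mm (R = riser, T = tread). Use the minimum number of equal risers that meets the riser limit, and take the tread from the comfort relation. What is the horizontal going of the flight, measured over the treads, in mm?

3036 mm

2392 / 194 = 12.33, so 13 risers are needed.
Riser R = 2392 / 13 = 184 mm, within the 194 mm limit.
T = 621 − 2·184 = 253 mm, which satisfies the 226 mm minimum.
Treads = 13 − 1 = 12; going = 12 × 253 = 3036 mm.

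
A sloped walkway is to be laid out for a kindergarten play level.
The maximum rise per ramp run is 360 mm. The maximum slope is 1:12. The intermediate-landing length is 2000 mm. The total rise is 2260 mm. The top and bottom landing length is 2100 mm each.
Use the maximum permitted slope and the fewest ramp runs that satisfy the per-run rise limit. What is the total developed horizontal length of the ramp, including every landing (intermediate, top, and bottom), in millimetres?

2260 / 360 = 6.278 → round up to 7 ramp runs. That means 6 intermediate landings.
Ramp run (horizontal) at 1:12: 2260 × 12 = 27120 mm.
6 intermediate landings contribute 6 × 2000 = 12000 mm.
Top and bottom landings: 2 × 2100 = 4200 mm.
Total = 27120 + 12000 + 4200 = 43320 mm.

43320 mm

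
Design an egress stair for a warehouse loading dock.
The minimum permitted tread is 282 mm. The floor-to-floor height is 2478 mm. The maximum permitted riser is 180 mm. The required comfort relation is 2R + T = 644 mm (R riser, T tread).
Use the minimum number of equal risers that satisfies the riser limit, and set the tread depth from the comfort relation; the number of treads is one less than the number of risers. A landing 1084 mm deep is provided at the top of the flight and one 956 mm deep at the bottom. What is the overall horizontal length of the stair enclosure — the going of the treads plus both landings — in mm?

At most 180 each: 2478/180 = 13.77, giving 14 risers.
R = 2478 ÷ 14 = 177 mm.
Tread T = 644 − 2 × 177 = 290 mm (≥ 282 mm).
Treads = 14 − 1 = 13; going = 13 × 290 = 3770 mm.
Enclosure = 3770 + 1084 + 956 = 5810 mm.

5810 mm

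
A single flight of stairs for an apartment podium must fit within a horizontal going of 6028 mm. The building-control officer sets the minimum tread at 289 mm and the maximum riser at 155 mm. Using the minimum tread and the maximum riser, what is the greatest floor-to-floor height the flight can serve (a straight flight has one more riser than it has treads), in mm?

3255 mm

6028 / 289 = 20.86, so 20 treads fit.
Risers = treads + 1 = 21.
Maximum height = 21 × 155 = 3255 mm.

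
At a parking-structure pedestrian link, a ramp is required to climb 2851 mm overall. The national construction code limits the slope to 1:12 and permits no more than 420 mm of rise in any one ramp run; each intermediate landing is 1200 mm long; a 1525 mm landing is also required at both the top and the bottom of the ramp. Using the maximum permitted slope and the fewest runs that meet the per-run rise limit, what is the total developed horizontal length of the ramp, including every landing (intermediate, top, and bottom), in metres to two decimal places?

44.46 m

⌈2851/420⌉ = 7 ramp runs. That means 6 intermediate landings.
Horizontal run for 2851 mm of rise at 1:12 is 2851 × 12 = 34212 mm.
6 intermediate landings contribute 6 × 1200 = 7200 mm.
Top and bottom landings: 2 × 1525 = 3050 mm.
Total = 34212 + 7200 + 3050 = 44462 mm.
= 44.46 m.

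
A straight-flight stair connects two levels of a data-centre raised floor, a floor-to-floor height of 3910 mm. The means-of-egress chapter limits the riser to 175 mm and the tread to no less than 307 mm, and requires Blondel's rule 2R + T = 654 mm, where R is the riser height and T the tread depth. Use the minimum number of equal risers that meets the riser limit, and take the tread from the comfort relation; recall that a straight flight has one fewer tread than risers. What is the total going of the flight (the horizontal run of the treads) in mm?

6908 mm

3910 / 175 = 22.34, so 23 risers are needed.
R = 3910 ÷ 23 = 170 mm.
T = 654 − 2·170 = 314 mm, which satisfies the 307 mm minimum.
Treads = 23 − 1 = 22; going = 22 × 314 = 6908 mm.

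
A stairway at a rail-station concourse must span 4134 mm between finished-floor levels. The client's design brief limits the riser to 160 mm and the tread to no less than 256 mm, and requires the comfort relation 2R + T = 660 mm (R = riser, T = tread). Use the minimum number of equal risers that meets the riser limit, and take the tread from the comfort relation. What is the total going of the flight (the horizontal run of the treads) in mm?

4134 / 160 = 25.837 → round up to 26 risers.
Each riser is 4134/26 = 159 mm (≤ 160 mm).
T = 660 − 2·159 = 342 mm, which satisfies the 256 mm minimum.
Treads = 26 − 1 = 25; going = 25 × 342 = 8550 mm.

8550 mm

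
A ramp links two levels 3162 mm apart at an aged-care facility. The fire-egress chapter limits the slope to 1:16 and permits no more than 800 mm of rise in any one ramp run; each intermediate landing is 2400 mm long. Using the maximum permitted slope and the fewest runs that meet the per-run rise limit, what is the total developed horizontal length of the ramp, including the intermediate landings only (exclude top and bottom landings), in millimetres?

57792 mm

3162 / 800 = 3.95, so 4 ramp runs are needed. That means 3 intermediate landings.
Ramp run (horizontal) at 1:16: 3162 × 16 = 50592 mm.
3 intermediate landings contribute 3 × 2400 = 7200 mm.
Total developed length = 50592 + 7200 = 57792 mm.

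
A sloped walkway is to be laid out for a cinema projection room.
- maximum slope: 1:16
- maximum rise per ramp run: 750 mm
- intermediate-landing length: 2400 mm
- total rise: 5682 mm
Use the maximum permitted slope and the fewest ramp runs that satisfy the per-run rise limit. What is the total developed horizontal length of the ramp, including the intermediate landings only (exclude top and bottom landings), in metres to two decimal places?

107.71 m

⌈5682/750⌉ = 8 ramp runs. That means 7 intermediate landings.
Horizontal run for 5682 mm of rise at 1:16 is 5682 × 16 = 90912 mm.
Intermediate landings: 7 × 2400 = 16800 mm.
Developed length = 90912 + 16800 = 107712 mm.
= 107.71 m.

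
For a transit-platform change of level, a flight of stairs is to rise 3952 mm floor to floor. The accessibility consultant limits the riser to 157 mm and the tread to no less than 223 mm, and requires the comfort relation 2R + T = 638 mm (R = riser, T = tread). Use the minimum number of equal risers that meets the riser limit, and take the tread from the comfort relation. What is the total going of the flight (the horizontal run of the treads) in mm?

⌈3952/157⌉ = 26 risers.
Riser R = 3952 / 26 = 152 mm, within the 157 mm limit.
Tread T = 638 − 2 × 152 = 334 mm (≥ 223 mm).
Treads = 26 − 1 = 25; going = 25 × 334 = 8350 mm.

8350 mm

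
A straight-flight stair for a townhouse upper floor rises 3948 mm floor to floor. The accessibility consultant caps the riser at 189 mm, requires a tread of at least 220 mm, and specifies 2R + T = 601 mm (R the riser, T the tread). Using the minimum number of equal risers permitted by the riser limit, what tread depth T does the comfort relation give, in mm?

At most 189 each: 3948/189 = 20.89, giving 21 risers.
Riser R = 3948 / 21 = 188 mm, within the 189 mm limit.
From 2R + T = 601: T = 601 − 376 = 225 mm.

225 mm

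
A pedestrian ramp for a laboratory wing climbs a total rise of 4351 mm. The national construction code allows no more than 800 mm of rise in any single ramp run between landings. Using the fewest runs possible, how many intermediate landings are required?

4351 / 800 = 5.439 → round up to 6 ramp runs.
6 runs are separated by 5 intermediate landings.

5 intermediate landings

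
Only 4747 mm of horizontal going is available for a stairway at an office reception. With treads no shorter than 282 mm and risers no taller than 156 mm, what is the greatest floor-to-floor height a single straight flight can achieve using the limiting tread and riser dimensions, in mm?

2652 mm

4747 / 282 = 16.83, so 16 treads fit.
Risers = treads + 1 = 17.
Maximum height = 17 × 156 = 2652 mm.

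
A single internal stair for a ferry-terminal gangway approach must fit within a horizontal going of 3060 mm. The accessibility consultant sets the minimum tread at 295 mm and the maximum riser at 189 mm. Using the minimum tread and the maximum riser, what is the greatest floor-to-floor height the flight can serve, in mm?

3060 / 295 = 10.37, so 10 treads fit.
Risers = treads + 1 = 11.
Maximum height = 11 × 189 = 2079 mm.

2079 mm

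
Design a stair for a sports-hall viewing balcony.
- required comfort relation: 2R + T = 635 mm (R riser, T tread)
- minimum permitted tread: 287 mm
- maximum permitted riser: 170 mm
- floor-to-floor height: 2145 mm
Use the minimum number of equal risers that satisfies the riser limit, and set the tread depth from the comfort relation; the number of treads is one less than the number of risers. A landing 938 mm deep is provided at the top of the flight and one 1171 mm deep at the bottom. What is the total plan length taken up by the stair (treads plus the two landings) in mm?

5769 mm

At most 170 each: 2145/170 = 12.62, giving 13 risers.
Each riser is 2145/13 = 165 mm (≤ 170 mm).
T = 635 − 2·165 = 305 mm, which satisfies the 287 mm minimum.
Treads = 13 − 1 = 12; going = 12 × 305 = 3660 mm.
Enclosure = 3660 + 938 + 1171 = 5769 mm.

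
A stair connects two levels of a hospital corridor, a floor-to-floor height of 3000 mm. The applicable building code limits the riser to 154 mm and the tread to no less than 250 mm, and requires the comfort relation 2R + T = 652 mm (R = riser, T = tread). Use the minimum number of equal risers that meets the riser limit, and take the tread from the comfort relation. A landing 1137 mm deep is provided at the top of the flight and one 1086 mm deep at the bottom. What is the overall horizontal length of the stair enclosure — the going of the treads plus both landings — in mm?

⌈3000/154⌉ = 20 risers.
Riser R = 3000 / 20 = 150 mm, within the 154 mm limit.
From 2R + T = 652: T = 652 − 300 = 352 mm.
Going = (20 − 1) × 352 = 6688 mm.
Enclosure = 6688 + 1137 + 1086 = 8911 mm.

8911 mm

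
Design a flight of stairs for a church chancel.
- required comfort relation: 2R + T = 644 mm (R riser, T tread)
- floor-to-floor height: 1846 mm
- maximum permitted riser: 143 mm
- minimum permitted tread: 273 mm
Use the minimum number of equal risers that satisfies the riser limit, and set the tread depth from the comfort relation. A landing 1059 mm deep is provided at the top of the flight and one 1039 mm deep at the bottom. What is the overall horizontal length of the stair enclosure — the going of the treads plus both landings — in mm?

⌈1846/143⌉ = 13 risers.
R = 1846 ÷ 13 = 142 mm.
Tread T = 644 − 2 × 142 = 360 mm (≥ 273 mm).
Treads = 13 − 1 = 12; going = 12 × 360 = 4320 mm.
Enclosure = 4320 + 1059 + 1039 = 6418 mm.

6418 mm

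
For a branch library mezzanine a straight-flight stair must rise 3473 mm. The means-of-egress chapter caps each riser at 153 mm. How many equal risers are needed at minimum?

23 risers

3473 / 153 = 22.699 → round up to 23 risers.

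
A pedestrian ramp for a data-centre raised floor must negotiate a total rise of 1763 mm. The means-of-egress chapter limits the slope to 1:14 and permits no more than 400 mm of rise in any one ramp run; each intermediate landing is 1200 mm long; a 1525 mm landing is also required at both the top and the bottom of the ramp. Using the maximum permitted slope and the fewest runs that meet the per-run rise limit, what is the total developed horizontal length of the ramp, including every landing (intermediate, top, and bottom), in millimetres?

32532 mm

1763 / 400 = 4.41, so 5 ramp runs are needed. That means 4 intermediate landings.
Horizontal run for 1763 mm of rise at 1:14 is 1763 × 14 = 24682 mm.
4 intermediate landings contribute 4 × 1200 = 4800 mm.
Top and bottom landings: 2 × 1525 = 3050 mm.
Total = 24682 + 4800 + 3050 = 32532 mm.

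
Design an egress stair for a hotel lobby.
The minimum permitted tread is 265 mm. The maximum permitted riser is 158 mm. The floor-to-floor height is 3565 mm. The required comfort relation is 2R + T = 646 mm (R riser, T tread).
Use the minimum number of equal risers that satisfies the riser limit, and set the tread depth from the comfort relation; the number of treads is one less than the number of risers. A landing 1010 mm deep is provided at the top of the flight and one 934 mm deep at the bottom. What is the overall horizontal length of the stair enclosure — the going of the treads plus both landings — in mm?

At most 158 each: 3565/158 = 22.56, giving 23 risers.
Riser R = 3565 / 23 = 155 mm, within the 158 mm limit.
From 2R + T = 646: T = 646 − 310 = 336 mm.
Treads = 23 − 1 = 22; going = 22 × 336 = 7392 mm.
Add landings: 7392 + 1010 + 934 = 9336 mm.

9336 mm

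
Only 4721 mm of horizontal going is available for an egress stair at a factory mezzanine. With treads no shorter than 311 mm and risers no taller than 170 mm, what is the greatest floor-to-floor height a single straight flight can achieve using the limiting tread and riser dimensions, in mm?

4721 / 311 = 15.18, so 15 treads fit.
Risers = treads + 1 = 16.
Maximum height = 16 × 170 = 2720 mm.

2720 mm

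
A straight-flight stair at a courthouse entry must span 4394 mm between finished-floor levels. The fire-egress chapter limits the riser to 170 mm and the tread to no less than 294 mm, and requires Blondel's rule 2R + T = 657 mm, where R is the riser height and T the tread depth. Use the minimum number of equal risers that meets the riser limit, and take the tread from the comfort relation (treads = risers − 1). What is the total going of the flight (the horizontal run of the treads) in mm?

7975 mm

⌈4394/170⌉ = 26 risers.
Each riser is 4394/26 = 169 mm (≤ 170 mm).
Tread T = 657 − 2 × 169 = 319 mm (≥ 294 mm).
26 risers give 25 treads; going = 25 × 319 = 7975 mm.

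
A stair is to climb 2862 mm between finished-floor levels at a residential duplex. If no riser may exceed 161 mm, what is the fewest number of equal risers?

2862 / 161 = 17.78, so 18 risers are needed.

18 risers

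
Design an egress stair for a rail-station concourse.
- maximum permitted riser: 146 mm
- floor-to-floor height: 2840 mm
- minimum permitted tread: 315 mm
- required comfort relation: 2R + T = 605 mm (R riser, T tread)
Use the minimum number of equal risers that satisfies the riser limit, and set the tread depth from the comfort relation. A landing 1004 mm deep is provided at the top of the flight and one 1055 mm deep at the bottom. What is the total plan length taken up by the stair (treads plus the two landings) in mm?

8158 mm

2840 / 146 = 19.452 → round up to 20 risers.
Riser R = 2840 / 20 = 142 mm, within the 146 mm limit.
Tread T = 605 − 2 × 142 = 321 mm (≥ 315 mm).
Going = (20 − 1) × 321 = 6099 mm.
Add landings: 6099 + 1004 + 1055 = 8158 mm.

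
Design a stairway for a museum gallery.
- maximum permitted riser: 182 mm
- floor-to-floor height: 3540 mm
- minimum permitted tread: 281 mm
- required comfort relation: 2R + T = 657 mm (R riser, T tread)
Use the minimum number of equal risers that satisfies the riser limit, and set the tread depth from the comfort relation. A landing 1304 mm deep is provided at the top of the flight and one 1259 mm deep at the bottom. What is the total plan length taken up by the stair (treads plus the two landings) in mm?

8320 mm

3540 / 182 = 19.451 → round up to 20 risers.
Each riser is 3540/20 = 177 mm (≤ 182 mm).
From 2R + T = 657: T = 657 − 354 = 303 mm.
20 risers give 19 treads; going = 19 × 303 = 5757 mm.
Add landings: 5757 + 1304 + 1259 = 8320 mm.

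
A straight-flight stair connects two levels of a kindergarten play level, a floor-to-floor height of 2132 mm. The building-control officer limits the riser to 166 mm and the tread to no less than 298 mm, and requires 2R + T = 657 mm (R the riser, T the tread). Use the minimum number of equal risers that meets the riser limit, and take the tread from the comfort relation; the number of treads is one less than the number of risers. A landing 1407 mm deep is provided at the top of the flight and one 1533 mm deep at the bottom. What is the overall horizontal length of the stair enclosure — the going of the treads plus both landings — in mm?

6888 mm

2132 / 166 = 12.84, so 13 risers are needed.
Each riser is 2132/13 = 164 mm (≤ 166 mm).
T = 657 − 2·164 = 329 mm, which satisfies the 298 mm minimum.
Treads = 13 − 1 = 12; going = 12 × 329 = 3948 mm.
Add landings: 3948 + 1407 + 1533 = 6888 mm.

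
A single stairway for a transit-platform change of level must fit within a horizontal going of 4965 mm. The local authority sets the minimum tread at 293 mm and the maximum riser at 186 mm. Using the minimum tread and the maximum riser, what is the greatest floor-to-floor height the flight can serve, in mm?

3162 mm

Treads that fit: ⌊4965 / 293⌋ = 16.
Risers = treads + 1 = 17.
Maximum height = 17 × 186 = 3162 mm.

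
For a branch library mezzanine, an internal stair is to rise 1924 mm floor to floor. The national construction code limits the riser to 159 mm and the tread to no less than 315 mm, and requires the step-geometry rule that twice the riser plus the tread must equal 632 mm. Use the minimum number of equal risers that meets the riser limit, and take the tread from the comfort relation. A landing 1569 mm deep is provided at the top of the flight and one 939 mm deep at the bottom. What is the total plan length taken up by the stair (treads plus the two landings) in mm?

⌈1924/159⌉ = 13 risers.
R = 1924 ÷ 13 = 148 mm.
From 2R + T = 632: T = 632 − 296 = 336 mm.
13 risers give 12 treads; going = 12 × 336 = 4032 mm.
Add landings: 4032 + 1569 + 939 = 6540 mm.

6540 mm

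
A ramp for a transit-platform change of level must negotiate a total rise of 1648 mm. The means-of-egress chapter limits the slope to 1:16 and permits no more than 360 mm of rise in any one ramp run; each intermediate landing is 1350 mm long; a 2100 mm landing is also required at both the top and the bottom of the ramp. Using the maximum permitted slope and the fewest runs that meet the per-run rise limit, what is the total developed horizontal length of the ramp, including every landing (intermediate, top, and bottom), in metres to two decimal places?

35.97 m

1648 / 360 = 4.58, so 5 ramp runs are needed. That means 4 intermediate landings.
Ramp run (horizontal) at 1:16: 1648 × 16 = 26368 mm.
Intermediate landings: 4 × 1350 = 5400 mm.
Top and bottom landings: 2 × 2100 = 4200 mm.
Total = 26368 + 5400 + 4200 = 35968 mm.
= 35.97 m.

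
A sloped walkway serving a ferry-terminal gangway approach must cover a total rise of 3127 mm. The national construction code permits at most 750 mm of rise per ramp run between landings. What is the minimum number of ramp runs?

5 runs

3127 / 750 = 4.17, so 5 ramp runs are needed.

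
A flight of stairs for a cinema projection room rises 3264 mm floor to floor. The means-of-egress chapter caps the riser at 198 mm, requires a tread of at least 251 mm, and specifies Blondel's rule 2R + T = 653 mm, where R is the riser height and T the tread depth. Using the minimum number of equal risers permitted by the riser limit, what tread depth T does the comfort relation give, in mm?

3264 / 198 = 16.48, so 17 risers are needed.
Each riser is 3264/17 = 192 mm (≤ 198 mm).
Tread T = 653 − 2 × 192 = 269 mm (≥ 251 mm).

269 mm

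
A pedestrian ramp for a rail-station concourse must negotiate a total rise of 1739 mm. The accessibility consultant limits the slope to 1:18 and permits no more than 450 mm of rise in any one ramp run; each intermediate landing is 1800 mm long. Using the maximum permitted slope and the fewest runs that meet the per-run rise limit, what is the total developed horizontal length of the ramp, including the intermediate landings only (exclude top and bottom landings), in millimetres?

36702 mm

⌈1739/450⌉ = 4 ramp runs. That means 3 intermediate landings.
Horizontal run for 1739 mm of rise at 1:18 is 1739 × 18 = 31302 mm.
3 intermediate landings contribute 3 × 1800 = 5400 mm.
Developed length = 31302 + 5400 = 36702 mm.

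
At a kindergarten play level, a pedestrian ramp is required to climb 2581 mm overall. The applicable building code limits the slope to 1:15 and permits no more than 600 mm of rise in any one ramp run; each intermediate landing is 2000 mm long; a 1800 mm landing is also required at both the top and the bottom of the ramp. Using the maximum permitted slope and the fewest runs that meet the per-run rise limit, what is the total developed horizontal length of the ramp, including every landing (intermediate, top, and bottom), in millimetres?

2581 / 600 = 4.302 → round up to 5 ramp runs. That means 4 intermediate landings.
Ramp run (horizontal) at 1:15: 2581 × 15 = 38715 mm.
Intermediate landings: 4 × 2000 = 8000 mm.
Top and bottom landings: 2 × 1800 = 3600 mm.
Total = 38715 + 8000 + 3600 = 50315 mm.

50315 mm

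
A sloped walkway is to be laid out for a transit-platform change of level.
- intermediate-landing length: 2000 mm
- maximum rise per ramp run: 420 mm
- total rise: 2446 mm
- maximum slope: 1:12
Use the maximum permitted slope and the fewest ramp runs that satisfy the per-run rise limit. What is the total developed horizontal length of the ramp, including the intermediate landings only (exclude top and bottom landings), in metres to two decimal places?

At most 420 each: 2446/420 = 5.82, giving 6 ramp runs. That means 5 intermediate landings.
Horizontal run for 2446 mm of rise at 1:12 is 2446 × 12 = 29352 mm.
5 intermediate landings contribute 5 × 2000 = 10000 mm.
Total developed length = 29352 + 10000 = 39352 mm.
= 39.35 m.

39.35 m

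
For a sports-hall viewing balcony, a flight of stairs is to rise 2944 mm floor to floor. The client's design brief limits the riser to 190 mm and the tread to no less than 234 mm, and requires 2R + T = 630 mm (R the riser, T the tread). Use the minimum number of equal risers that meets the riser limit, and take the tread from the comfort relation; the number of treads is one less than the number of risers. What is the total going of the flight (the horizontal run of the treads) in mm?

3930 mm

2944 / 190 = 15.495 → round up to 16 risers.
R = 2944 ÷ 16 = 184 mm.
From 2R + T = 630: T = 630 − 368 = 262 mm.
16 risers give 15 treads; going = 15 × 262 = 3930 mm.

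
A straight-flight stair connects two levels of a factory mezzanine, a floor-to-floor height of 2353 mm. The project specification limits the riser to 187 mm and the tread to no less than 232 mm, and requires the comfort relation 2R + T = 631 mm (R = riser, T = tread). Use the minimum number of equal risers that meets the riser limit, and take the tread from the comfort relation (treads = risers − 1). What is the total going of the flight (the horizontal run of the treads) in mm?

3228 mm

⌈2353/187⌉ = 13 risers.
R = 2353 ÷ 13 = 181 mm.
Tread T = 631 − 2 × 181 = 269 mm (≥ 232 mm).
Treads = 13 − 1 = 12; going = 12 × 269 = 3228 mm.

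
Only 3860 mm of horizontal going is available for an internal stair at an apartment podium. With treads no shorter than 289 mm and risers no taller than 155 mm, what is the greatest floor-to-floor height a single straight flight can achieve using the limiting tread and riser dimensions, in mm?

2170 mm

Treads that fit: ⌊3860 / 289⌋ = 13.
Risers = treads + 1 = 14.
Maximum height = 14 × 155 = 2170 mm.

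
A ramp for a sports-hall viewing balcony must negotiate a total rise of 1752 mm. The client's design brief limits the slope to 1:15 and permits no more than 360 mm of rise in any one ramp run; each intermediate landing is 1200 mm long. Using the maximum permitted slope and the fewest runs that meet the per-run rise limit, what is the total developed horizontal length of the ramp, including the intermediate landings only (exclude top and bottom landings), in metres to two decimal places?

1752 / 360 = 4.867 → round up to 5 ramp runs. That means 4 intermediate landings.
Horizontal run for 1752 mm of rise at 1:15 is 1752 × 15 = 26280 mm.
Intermediate landings: 4 × 1200 = 4800 mm.
Developed length = 26280 + 4800 = 31080 mm.
= 31.08 m.

31.08 m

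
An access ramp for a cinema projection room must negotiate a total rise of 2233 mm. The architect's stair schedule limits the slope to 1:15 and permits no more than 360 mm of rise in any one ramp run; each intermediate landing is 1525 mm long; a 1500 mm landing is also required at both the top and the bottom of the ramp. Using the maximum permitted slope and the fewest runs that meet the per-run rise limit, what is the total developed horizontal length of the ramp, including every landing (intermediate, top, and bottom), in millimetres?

2233 / 360 = 6.20, so 7 ramp runs are needed. That means 6 intermediate landings.
Horizontal run for 2233 mm of rise at 1:15 is 2233 × 15 = 33495 mm.
6 intermediate landings contribute 6 × 1525 = 9150 mm.
Top and bottom landings: 2 × 1500 = 3000 mm.
Total = 33495 + 9150 + 3000 = 45645 mm.

45645 mm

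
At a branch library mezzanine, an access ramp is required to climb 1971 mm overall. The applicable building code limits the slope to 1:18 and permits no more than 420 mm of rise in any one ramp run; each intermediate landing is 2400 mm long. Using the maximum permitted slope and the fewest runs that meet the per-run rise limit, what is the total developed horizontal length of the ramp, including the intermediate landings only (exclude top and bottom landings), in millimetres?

45078 mm

1971 / 420 = 4.69, so 5 ramp runs are needed. That means 4 intermediate landings.
Horizontal run for 1971 mm of rise at 1:18 is 1971 × 18 = 35478 mm.
Intermediate landings: 4 × 2400 = 9600 mm.
Developed length = 35478 + 9600 = 45078 mm.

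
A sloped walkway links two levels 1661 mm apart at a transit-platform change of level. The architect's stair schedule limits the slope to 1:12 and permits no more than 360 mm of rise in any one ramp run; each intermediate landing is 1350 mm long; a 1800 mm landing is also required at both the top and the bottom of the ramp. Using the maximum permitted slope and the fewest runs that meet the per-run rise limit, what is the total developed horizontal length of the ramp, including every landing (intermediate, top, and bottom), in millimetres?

1661 / 360 = 4.61, so 5 ramp runs are needed. That means 4 intermediate landings.
Horizontal run for 1661 mm of rise at 1:12 is 1661 × 12 = 19932 mm.
4 intermediate landings contribute 4 × 1350 = 5400 mm.
Top and bottom landings: 2 × 1800 = 3600 mm.
Total = 19932 + 5400 + 3600 = 28932 mm.

28932 mm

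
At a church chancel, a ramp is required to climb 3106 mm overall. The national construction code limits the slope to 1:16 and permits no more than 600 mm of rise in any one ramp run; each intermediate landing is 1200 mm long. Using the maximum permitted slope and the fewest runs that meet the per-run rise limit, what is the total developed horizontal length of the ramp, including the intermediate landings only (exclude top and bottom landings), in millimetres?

At most 600 each: 3106/600 = 5.18, giving 6 ramp runs. That means 5 intermediate landings.
Ramp run (horizontal) at 1:16: 3106 × 16 = 49696 mm.
5 intermediate landings contribute 5 × 1200 = 6000 mm.
Total developed length = 49696 + 6000 = 55696 mm.

55696 mm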